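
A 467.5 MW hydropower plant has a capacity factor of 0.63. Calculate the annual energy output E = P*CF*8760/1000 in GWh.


E = 467.5 * 0.63 * 8760 / 1000 = 2580.0390 GWh


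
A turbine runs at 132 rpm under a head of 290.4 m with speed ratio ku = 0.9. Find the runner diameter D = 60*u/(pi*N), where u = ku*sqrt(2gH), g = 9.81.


u = 0.9 * sqrt(2*9.81*290.4) = 67.9345 m/s
D = 60 * 67.9345 / (pi * 132) = 9.8292 m


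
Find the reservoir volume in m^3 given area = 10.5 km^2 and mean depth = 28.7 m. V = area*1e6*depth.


V = 10.5 * 1e6 * 28.7 = 3.0135e+08 m^3


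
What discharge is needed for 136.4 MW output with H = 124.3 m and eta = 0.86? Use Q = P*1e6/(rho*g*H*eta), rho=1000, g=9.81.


Q = 136.4 * 1e6 / (1000 * 9.81 * 124.3 * 0.86) = 130.0696 m^3/s


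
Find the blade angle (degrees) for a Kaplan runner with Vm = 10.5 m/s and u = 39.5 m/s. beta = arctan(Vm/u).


beta = arctan(10.5 / 39.5) = 14.8863 degrees


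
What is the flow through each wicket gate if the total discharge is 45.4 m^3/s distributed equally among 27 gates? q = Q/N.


q = 45.4 / 27 = 1.6815 m^3/s


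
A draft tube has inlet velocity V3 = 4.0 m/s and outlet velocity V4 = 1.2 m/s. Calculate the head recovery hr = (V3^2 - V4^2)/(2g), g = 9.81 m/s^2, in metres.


hr = (4.0^2 - 1.2^2) / (2*9.81) = 0.7421 m


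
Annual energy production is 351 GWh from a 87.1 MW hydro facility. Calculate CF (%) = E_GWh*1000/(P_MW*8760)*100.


CF = 351 * 1000 / (87.1 * 8760) * 100 = 46.0029 %


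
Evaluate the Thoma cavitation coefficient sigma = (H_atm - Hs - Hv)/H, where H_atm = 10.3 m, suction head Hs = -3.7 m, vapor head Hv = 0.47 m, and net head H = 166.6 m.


sigma = (10.3 - (-3.7) - 0.47) / 166.6 = 0.0812


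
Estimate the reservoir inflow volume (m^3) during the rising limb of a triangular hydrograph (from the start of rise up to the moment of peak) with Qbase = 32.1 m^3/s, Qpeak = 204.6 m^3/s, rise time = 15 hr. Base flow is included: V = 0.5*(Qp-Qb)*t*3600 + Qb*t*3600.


V = 0.5*(204.6 - 32.1)*15*3600 + 32.1*15*3600 = 6.3909e+06 m^3


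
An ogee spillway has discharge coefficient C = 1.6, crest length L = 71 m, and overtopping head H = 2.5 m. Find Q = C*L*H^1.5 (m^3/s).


Q = 1.6 * 71 * 2.5^1.5 = 449.0434 m^3/s


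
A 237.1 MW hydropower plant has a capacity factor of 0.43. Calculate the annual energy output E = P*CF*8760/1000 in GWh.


E = 237.1 * 0.43 * 8760 / 1000 = 893.1083 GWh


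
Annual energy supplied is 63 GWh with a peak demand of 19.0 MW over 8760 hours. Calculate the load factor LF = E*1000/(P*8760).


LF = 63 * 1000 / (19.0 * 8760) = 0.3785


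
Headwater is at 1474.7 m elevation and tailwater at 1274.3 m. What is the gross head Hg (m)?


Hg = 1474.7 - 1274.3 = 200.4000 m


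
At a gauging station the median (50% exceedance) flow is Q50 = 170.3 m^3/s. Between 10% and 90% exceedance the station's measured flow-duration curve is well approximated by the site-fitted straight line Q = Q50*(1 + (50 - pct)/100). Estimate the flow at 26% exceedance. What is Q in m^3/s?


Q = 170.3 * (1 + (50 - 26)/100) = 211.1720 m^3/s


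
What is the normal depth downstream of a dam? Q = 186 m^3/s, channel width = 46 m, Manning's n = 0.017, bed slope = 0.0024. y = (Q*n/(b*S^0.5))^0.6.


y = (186 * 0.017 / (46 * 0.0024^0.5))^0.6 = 1.2253 m


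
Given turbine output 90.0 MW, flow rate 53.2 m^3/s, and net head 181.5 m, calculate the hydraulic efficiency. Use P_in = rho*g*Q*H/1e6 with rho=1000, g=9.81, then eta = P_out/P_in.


P_in = 1000 * 9.81 * 53.2 * 181.5 / 1e6 = 94.7234 MW
eta = 90.0 / 94.7234 = 0.9501


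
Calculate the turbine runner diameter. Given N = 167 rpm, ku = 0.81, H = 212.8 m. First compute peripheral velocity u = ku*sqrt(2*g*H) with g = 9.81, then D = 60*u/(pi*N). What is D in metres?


u = 0.81 * sqrt(2*9.81*212.8) = 52.3384 m/s
D = 60 * 52.3384 / (pi * 167) = 5.9856 m


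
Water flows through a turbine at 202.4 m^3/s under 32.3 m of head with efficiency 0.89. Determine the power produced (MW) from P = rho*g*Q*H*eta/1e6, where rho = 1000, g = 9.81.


P = 1000 * 9.81 * 202.4 * 32.3 * 0.89 / 1e6 = 57.0784 MW


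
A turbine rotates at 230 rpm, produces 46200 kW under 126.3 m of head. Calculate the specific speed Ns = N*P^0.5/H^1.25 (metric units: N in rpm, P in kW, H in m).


Ns = 230 * 46200^0.5 / 126.3^1.25 = 116.7601


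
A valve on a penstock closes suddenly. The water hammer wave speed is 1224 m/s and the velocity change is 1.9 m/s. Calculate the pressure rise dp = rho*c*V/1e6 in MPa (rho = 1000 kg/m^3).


dp = 1000 * 1224 * 1.9 / 1e6 = 2.3256 MPa


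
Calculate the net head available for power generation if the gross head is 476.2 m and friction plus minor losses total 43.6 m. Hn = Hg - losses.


Hn = 476.2 - 43.6 = 432.6000 m


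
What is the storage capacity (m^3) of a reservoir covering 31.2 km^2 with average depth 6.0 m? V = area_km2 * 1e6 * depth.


V = 31.2 * 1e6 * 6.0 = 1.8720e+08 m^3


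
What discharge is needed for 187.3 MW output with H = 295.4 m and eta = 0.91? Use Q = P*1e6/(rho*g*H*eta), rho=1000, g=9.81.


Q = 187.3 * 1e6 / (1000 * 9.81 * 295.4 * 0.91) = 71.0259 m^3/s


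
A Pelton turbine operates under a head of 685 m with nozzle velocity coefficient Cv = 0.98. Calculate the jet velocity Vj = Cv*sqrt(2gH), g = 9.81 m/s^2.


Vj = 0.98 * sqrt(2*9.81*685) = 113.6111 m/s


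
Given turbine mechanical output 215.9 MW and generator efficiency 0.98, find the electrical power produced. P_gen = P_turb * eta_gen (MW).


P_gen = 215.9 * 0.98 = 211.5820 MW


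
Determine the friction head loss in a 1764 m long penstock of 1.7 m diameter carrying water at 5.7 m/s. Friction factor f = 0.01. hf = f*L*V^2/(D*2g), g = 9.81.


hf = 0.01 * 1764 * 5.7^2 / (1.7 * 2 * 9.81) = 17.1831 m


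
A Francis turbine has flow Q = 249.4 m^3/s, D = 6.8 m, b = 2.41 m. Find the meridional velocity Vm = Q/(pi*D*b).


Vm = 249.4 / (pi * 6.8 * 2.41) = 4.8442 m/s


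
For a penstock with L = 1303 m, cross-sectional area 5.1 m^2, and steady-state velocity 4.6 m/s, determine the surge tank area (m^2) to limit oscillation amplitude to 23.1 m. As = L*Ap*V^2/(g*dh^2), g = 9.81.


As = 1303 * 5.1 * 4.6^2 / (9.81 * 23.1^2) = 26.8619 m^2


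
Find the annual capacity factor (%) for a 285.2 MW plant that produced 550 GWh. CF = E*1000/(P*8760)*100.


CF = 550 * 1000 / (285.2 * 8760) * 100 = 22.0145 %


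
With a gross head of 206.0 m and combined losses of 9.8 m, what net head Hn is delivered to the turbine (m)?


Hn = 206.0 - 9.8 = 196.2000 m


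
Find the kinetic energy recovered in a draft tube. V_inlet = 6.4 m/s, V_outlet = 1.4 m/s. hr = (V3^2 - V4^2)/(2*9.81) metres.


hr = (6.4^2 - 1.4^2) / (2*9.81) = 1.9878 m


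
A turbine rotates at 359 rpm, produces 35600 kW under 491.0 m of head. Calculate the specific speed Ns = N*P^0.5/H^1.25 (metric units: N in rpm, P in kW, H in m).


Ns = 359 * 35600^0.5 / 491.0^1.25 = 29.3067


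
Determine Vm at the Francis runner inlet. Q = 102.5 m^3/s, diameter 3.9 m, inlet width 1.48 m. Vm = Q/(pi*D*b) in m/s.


Vm = 102.5 / (pi * 3.9 * 1.48) = 5.6526 m/s


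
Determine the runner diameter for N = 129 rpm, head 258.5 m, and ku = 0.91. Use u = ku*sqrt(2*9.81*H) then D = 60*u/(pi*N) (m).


u = 0.91 * sqrt(2*9.81*258.5) = 64.8069 m/s
D = 60 * 64.8069 / (pi * 129) = 9.5947 m


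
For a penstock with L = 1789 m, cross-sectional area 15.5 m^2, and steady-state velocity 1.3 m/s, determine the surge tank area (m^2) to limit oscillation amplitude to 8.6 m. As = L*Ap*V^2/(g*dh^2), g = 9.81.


As = 1789 * 15.5 * 1.3^2 / (9.81 * 8.6^2) = 64.5896 m^2


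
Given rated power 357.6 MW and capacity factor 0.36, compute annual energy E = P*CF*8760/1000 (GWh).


E = 357.6 * 0.36 * 8760 / 1000 = 1127.7274 GWh


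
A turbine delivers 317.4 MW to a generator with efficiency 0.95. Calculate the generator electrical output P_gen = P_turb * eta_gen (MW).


P_gen = 317.4 * 0.95 = 301.5300 MW


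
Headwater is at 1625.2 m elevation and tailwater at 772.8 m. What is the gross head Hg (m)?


Hg = 1625.2 - 772.8 = 852.4000 m


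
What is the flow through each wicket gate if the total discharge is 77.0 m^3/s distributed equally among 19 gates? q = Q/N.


q = 77.0 / 19 = 4.0526 m^3/s


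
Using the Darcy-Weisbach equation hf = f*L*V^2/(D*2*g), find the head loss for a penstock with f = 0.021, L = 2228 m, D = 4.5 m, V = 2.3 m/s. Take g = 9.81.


hf = 0.021 * 2228 * 2.3^2 / (4.5 * 2 * 9.81) = 2.8034 m


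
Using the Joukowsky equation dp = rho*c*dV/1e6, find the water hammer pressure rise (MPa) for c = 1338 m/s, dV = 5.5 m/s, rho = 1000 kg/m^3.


dp = 1000 * 1338 * 5.5 / 1e6 = 7.3590 MPa


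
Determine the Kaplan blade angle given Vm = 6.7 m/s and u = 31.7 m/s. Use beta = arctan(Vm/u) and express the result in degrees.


beta = arctan(6.7 / 31.7) = 11.9342 degrees


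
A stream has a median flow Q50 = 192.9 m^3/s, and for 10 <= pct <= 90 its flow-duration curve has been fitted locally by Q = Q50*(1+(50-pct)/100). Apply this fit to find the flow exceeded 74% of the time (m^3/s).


Q = 192.9 * (1 + (50 - 74)/100) = 146.6040 m^3/s


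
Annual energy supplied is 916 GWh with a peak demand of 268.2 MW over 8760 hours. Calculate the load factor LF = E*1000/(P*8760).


LF = 916 * 1000 / (268.2 * 8760) = 0.3899


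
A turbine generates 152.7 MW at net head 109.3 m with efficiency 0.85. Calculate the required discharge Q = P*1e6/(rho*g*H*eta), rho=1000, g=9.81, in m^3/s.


Q = 152.7 * 1e6 / (1000 * 9.81 * 109.3 * 0.85) = 167.5448 m^3/s


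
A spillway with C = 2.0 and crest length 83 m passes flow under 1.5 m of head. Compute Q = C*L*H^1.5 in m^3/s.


Q = 2.0 * 83 * 1.5^1.5 = 304.9615 m^3/s


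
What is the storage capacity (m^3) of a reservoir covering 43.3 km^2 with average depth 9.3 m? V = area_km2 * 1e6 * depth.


V = 43.3 * 1e6 * 9.3 = 4.0269e+08 m^3


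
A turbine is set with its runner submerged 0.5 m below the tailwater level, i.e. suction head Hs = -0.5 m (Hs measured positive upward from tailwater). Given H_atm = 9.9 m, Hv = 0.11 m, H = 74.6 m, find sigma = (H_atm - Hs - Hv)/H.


sigma = (9.9 - (-0.5) - 0.11) / 74.6 = 0.1379


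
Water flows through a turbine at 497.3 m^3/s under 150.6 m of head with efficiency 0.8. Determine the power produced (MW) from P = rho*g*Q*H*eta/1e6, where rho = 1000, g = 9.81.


P = 1000 * 9.81 * 497.3 * 150.6 * 0.8 / 1e6 = 587.7632 MW


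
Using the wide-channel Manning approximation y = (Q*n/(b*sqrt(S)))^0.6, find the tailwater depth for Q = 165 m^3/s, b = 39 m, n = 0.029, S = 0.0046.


y = (165 * 0.029 / (39 * 0.0046^0.5))^0.6 = 1.4271 m


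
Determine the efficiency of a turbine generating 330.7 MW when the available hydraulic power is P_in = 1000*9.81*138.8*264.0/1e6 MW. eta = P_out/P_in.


P_in = 1000 * 9.81 * 138.8 * 264.0 / 1e6 = 359.4698 MW
eta = 330.7 / 359.4698 = 0.9200


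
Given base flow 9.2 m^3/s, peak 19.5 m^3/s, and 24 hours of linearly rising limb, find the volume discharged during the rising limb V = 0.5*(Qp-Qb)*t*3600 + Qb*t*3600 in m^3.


V = 0.5*(19.5 - 9.2)*24*3600 + 9.2*24*3600 = 1.2398e+06 m^3


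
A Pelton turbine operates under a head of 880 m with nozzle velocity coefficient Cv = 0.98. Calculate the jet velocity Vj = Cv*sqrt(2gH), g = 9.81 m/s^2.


Vj = 0.98 * sqrt(2*9.81*880) = 128.7707 m/s


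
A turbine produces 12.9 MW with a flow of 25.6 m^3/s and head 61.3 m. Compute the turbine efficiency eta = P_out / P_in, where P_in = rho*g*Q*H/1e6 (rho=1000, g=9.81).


P_in = 1000 * 9.81 * 25.6 * 61.3 / 1e6 = 15.3946 MW
eta = 12.9 / 15.3946 = 0.8380


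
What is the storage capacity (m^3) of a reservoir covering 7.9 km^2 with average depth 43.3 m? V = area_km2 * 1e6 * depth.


V = 7.9 * 1e6 * 43.3 = 3.4207e+08 m^3


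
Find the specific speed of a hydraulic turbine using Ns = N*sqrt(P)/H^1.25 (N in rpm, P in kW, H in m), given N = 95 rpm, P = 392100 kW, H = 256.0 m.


Ns = 95 * 392100^0.5 / 256.0^1.25 = 58.0928


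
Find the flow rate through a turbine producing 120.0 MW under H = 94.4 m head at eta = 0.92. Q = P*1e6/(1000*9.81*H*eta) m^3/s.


Q = 120.0 * 1e6 / (1000 * 9.81 * 94.4 * 0.92) = 140.8486 m^3/s


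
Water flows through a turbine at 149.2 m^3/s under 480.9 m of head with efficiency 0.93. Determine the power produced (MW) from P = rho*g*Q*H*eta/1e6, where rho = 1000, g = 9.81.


P = 1000 * 9.81 * 149.2 * 480.9 * 0.93 / 1e6 = 654.5993 MW


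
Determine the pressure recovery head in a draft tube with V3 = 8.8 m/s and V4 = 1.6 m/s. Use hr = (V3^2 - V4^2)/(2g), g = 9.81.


hr = (8.8^2 - 1.6^2) / (2*9.81) = 3.8165 m


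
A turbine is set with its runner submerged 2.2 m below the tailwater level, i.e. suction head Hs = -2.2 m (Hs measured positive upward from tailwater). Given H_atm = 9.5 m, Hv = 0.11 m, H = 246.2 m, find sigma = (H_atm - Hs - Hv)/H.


sigma = (9.5 - (-2.2) - 0.11) / 246.2 = 0.0471


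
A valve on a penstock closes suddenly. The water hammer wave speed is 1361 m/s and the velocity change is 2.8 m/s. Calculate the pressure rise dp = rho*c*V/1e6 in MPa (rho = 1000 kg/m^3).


dp = 1000 * 1361 * 2.8 / 1e6 = 3.8108 MPa


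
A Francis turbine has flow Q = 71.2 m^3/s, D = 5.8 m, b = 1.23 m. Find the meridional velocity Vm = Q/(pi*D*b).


Vm = 71.2 / (pi * 5.8 * 1.23) = 3.1769 m/s


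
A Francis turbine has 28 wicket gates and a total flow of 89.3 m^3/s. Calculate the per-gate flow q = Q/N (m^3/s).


q = 89.3 / 28 = 3.1893 m^3/s


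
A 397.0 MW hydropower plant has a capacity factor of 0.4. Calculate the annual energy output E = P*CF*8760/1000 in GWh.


E = 397.0 * 0.4 * 8760 / 1000 = 1391.0880 GWh


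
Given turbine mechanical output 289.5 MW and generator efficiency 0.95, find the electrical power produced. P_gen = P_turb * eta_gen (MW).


P_gen = 289.5 * 0.95 = 275.0250 MW


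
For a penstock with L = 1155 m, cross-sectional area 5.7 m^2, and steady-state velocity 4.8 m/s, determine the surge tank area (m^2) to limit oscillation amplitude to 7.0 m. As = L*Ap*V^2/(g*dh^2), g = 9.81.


As = 1155 * 5.7 * 4.8^2 / (9.81 * 7.0^2) = 315.5544 m^2


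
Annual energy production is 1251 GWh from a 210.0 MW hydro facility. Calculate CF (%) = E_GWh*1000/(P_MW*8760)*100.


CF = 1251 * 1000 / (210.0 * 8760) * 100 = 68.0039 %


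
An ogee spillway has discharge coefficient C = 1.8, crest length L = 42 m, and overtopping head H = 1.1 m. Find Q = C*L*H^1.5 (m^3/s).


Q = 1.8 * 42 * 1.1^1.5 = 87.2189 m^3/s


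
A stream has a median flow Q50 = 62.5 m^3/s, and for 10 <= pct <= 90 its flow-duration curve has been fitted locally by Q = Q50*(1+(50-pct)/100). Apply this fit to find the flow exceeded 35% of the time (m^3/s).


Q = 62.5 * (1 + (50 - 35)/100) = 71.8750 m^3/s


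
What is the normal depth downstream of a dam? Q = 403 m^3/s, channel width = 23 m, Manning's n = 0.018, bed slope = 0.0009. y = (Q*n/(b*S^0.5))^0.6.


y = (403 * 0.018 / (23 * 0.0009^0.5))^0.6 = 4.1024 m


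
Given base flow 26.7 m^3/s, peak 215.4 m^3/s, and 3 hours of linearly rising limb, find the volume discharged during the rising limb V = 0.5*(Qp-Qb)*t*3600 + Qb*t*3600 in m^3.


V = 0.5*(215.4 - 26.7)*3*3600 + 26.7*3*3600 = 1.3073e+06 m^3


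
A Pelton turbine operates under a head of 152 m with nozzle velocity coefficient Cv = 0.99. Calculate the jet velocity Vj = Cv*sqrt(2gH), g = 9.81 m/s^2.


Vj = 0.99 * sqrt(2*9.81*152) = 54.0638 m/s


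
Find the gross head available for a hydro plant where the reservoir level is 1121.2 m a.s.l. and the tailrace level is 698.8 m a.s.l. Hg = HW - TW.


Hg = 1121.2 - 698.8 = 422.4000 m


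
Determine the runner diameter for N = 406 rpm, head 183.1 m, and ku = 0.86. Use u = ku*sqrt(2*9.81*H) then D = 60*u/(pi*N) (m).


u = 0.86 * sqrt(2*9.81*183.1) = 51.5457 m/s
D = 60 * 51.5457 / (pi * 406) = 2.4248 m


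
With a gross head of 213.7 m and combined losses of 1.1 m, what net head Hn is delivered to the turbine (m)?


Hn = 213.7 - 1.1 = 212.6000 m


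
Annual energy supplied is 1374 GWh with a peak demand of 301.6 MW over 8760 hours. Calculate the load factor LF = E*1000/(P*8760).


LF = 1374 * 1000 / (301.6 * 8760) = 0.5201


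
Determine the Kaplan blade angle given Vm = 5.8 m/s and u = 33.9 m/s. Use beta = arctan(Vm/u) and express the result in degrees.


beta = arctan(5.8 / 33.9) = 9.7088 degrees


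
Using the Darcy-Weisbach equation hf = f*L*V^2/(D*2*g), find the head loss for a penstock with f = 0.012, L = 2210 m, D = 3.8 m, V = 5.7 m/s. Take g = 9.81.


hf = 0.012 * 2210 * 5.7^2 / (3.8 * 2 * 9.81) = 11.5569 m


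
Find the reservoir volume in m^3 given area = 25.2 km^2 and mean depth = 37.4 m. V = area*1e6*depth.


V = 25.2 * 1e6 * 37.4 = 9.4248e+08 m^3


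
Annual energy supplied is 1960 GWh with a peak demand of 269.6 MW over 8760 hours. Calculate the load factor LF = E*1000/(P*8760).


LF = 1960 * 1000 / (269.6 * 8760) = 0.8299


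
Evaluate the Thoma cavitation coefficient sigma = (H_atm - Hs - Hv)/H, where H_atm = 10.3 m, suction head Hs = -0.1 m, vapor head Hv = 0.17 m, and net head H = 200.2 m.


sigma = (10.3 - (-0.1) - 0.17) / 200.2 = 0.0511


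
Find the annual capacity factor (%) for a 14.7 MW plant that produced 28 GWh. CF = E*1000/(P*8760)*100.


CF = 28 * 1000 / (14.7 * 8760) * 100 = 21.7439 %


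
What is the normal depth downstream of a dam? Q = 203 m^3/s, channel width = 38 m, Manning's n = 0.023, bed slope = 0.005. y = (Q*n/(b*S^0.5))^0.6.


y = (203 * 0.023 / (38 * 0.005^0.5))^0.6 = 1.3931 m


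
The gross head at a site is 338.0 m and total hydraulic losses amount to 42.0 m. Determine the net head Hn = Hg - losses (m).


Hn = 338.0 - 42.0 = 296.0000 m


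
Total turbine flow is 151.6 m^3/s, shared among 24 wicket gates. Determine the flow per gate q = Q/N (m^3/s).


q = 151.6 / 24 = 6.3167 m^3/s


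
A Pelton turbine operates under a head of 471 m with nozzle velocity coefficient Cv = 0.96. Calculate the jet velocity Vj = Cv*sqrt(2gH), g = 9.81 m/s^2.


Vj = 0.96 * sqrt(2*9.81*471) = 92.2850 m/s


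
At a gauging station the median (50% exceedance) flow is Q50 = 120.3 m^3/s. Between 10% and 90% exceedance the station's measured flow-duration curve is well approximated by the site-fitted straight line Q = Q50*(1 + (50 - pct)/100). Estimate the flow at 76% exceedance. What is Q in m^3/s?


Q = 120.3 * (1 + (50 - 76)/100) = 89.0220 m^3/s


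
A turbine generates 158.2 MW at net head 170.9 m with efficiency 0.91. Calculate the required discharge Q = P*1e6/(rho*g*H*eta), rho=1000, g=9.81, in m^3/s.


Q = 158.2 * 1e6 / (1000 * 9.81 * 170.9 * 0.91) = 103.6941 m^3/s


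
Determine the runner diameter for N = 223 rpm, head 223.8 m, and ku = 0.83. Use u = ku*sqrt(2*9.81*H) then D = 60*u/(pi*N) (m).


u = 0.83 * sqrt(2*9.81*223.8) = 54.9994 m/s
D = 60 * 54.9994 / (pi * 223) = 4.7104 m


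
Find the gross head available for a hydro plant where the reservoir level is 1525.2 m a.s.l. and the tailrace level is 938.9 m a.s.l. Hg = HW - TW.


Hg = 1525.2 - 938.9 = 586.3000 m


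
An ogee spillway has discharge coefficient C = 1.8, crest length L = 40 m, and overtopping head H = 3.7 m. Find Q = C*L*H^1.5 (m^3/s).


Q = 1.8 * 40 * 3.7^1.5 = 512.4306 m^3/s


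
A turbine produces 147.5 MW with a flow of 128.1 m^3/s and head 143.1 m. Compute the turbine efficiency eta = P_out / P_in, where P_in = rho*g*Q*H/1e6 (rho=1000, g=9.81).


P_in = 1000 * 9.81 * 128.1 * 143.1 / 1e6 = 179.8282 MW
eta = 147.5 / 179.8282 = 0.8202


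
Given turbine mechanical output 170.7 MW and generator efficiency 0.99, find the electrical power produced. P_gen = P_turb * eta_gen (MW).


P_gen = 170.7 * 0.99 = 168.9930 MW


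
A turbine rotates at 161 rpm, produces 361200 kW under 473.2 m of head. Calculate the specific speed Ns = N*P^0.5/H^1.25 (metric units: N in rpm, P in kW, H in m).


Ns = 161 * 361200^0.5 / 473.2^1.25 = 43.8424


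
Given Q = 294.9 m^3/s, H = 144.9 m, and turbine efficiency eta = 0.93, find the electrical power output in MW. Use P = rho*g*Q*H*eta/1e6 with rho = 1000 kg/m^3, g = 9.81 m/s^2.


P = 1000 * 9.81 * 294.9 * 144.9 * 0.93 / 1e6 = 389.8478 MW


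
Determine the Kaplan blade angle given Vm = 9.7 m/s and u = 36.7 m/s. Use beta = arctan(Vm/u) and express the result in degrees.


beta = arctan(9.7 / 36.7) = 14.8050 degrees


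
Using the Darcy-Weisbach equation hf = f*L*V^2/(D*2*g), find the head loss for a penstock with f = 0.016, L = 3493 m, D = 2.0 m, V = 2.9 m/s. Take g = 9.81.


hf = 0.016 * 3493 * 2.9^2 / (2.0 * 2 * 9.81) = 11.9780 m


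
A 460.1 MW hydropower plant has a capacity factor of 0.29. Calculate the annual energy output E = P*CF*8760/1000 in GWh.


E = 460.1 * 0.29 * 8760 / 1000 = 1168.8380 GWh


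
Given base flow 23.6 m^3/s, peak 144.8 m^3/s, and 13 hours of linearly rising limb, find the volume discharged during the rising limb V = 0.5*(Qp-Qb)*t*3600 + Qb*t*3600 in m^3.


V = 0.5*(144.8 - 23.6)*13*3600 + 23.6*13*3600 = 3.9406e+06 m^3


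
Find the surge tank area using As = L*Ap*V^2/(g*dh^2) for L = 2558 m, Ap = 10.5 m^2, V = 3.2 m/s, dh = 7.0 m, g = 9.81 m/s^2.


As = 2558 * 10.5 * 3.2^2 / (9.81 * 7.0^2) = 572.1695 m^2


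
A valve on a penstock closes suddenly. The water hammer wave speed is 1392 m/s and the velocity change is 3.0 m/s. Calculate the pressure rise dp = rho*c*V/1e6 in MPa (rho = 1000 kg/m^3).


dp = 1000 * 1392 * 3.0 / 1e6 = 4.1760 MPa


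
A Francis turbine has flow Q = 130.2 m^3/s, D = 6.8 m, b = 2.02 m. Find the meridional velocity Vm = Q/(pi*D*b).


Vm = 130.2 / (pi * 6.8 * 2.02) = 3.0172 m/s


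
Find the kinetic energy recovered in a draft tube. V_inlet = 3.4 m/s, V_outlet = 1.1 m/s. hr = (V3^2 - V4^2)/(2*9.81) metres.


hr = (3.4^2 - 1.1^2) / (2*9.81) = 0.5275 m


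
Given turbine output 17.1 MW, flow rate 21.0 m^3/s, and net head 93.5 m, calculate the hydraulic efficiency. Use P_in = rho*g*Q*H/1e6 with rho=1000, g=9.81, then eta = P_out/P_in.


P_in = 1000 * 9.81 * 21.0 * 93.5 / 1e6 = 19.2619 MW
eta = 17.1 / 19.2619 = 0.8878


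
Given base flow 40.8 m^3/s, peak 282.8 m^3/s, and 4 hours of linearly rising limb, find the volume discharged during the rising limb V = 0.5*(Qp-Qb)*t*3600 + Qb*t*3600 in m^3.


V = 0.5*(282.8 - 40.8)*4*3600 + 40.8*4*3600 = 2.3299e+06 m^3


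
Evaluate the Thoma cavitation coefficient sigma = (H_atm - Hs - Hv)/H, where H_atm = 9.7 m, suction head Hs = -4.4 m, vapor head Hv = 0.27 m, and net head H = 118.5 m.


sigma = (9.7 - (-4.4) - 0.27) / 118.5 = 0.1167


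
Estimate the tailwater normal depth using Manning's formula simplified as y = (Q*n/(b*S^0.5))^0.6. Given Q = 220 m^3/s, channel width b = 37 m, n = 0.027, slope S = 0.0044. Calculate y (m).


y = (220 * 0.027 / (37 * 0.0044^0.5))^0.6 = 1.6995 m


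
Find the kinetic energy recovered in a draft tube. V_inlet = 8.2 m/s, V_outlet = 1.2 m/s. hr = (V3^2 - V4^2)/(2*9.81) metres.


hr = (8.2^2 - 1.2^2) / (2*9.81) = 3.3537 m


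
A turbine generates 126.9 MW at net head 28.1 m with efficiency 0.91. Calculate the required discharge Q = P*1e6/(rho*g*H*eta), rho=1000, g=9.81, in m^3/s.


Q = 126.9 * 1e6 / (1000 * 9.81 * 28.1 * 0.91) = 505.8770 m^3/s


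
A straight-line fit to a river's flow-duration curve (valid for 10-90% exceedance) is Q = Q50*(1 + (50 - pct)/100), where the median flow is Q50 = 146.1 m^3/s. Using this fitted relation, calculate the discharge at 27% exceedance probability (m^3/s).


Q = 146.1 * (1 + (50 - 27)/100) = 179.7030 m^3/s


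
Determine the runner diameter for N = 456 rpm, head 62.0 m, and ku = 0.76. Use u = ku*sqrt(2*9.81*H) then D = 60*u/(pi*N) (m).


u = 0.76 * sqrt(2*9.81*62.0) = 26.5069 m/s
D = 60 * 26.5069 / (pi * 456) = 1.1102 m


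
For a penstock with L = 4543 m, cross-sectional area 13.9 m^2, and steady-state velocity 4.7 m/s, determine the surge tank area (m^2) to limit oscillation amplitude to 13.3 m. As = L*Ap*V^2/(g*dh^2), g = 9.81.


As = 4543 * 13.9 * 4.7^2 / (9.81 * 13.3^2) = 803.8610 m^2


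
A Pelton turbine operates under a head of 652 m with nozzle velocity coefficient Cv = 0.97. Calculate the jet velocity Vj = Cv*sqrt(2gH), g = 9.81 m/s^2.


Vj = 0.97 * sqrt(2*9.81*652) = 109.7097 m/s


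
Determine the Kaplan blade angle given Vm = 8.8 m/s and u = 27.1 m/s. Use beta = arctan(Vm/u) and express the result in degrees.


beta = arctan(8.8 / 27.1) = 17.9898 degrees


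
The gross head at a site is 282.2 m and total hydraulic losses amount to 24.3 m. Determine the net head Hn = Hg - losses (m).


Hn = 282.2 - 24.3 = 257.9000 m


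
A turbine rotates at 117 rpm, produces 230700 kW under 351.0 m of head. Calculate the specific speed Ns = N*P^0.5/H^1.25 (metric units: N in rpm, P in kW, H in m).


Ns = 117 * 230700^0.5 / 351.0^1.25 = 36.9893


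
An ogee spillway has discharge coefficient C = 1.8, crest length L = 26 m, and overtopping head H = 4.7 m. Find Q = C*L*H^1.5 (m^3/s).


Q = 1.8 * 26 * 4.7^1.5 = 476.8619 m^3/s


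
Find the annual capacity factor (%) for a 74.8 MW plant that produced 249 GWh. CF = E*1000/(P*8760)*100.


CF = 249 * 1000 / (74.8 * 8760) * 100 = 38.0009 %


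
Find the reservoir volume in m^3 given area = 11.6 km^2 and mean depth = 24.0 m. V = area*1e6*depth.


V = 11.6 * 1e6 * 24.0 = 2.7840e+08 m^3


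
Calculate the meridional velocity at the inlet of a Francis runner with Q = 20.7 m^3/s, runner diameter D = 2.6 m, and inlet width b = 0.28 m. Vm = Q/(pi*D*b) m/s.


Vm = 20.7 / (pi * 2.6 * 0.28) = 9.0508 m/s


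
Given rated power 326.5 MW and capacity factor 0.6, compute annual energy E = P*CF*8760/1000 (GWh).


E = 326.5 * 0.6 * 8760 / 1000 = 1716.0840 GWh


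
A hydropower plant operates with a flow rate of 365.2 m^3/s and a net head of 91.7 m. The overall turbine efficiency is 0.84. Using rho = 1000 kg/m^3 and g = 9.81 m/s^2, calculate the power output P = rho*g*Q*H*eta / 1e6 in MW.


P = 1000 * 9.81 * 365.2 * 91.7 * 0.84 / 1e6 = 275.9614 MW


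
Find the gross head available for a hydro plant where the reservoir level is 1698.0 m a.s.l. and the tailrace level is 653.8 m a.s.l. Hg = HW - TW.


Hg = 1698.0 - 653.8 = 1044.2000 m


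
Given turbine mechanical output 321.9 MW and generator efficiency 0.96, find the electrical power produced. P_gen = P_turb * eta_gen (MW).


P_gen = 321.9 * 0.96 = 309.0240 MW


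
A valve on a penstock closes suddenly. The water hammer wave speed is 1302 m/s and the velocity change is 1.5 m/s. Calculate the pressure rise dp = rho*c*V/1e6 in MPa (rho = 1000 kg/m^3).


dp = 1000 * 1302 * 1.5 / 1e6 = 1.9530 MPa


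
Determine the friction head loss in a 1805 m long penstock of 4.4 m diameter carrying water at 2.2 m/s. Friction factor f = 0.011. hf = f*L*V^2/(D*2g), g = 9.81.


hf = 0.011 * 1805 * 2.2^2 / (4.4 * 2 * 9.81) = 1.1132 m


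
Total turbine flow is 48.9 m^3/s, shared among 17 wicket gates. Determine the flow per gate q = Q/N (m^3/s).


q = 48.9 / 17 = 2.8765 m^3/s


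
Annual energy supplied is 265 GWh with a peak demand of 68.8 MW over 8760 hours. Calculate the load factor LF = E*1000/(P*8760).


LF = 265 * 1000 / (68.8 * 8760) = 0.4397


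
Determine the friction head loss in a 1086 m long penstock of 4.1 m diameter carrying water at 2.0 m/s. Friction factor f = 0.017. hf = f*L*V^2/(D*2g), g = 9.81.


hf = 0.017 * 1086 * 2.0^2 / (4.1 * 2 * 9.81) = 0.9180 m


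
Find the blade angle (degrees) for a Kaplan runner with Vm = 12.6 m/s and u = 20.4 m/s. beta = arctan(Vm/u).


beta = arctan(12.6 / 20.4) = 31.7014 degrees


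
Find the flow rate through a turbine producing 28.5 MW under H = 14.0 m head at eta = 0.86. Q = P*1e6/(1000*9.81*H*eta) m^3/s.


Q = 28.5 * 1e6 / (1000 * 9.81 * 14.0 * 0.86) = 241.2956 m^3/s


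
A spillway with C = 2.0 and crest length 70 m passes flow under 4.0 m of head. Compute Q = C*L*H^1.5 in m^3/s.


Q = 2.0 * 70 * 4.0^1.5 = 1120.0000 m^3/s


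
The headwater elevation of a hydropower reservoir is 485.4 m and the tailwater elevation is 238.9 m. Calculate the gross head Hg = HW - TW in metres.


Hg = 485.4 - 238.9 = 246.5000 m


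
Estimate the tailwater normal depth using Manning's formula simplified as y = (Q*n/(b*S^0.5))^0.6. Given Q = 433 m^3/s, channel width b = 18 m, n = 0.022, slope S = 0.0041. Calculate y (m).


y = (433 * 0.022 / (18 * 0.0041^0.5))^0.6 = 3.5510 m


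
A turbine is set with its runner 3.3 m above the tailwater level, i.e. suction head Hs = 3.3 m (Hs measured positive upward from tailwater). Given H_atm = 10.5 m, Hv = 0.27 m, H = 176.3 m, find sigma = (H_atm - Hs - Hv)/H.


sigma = (10.5 - 3.3 - 0.27) / 176.3 = 0.0393


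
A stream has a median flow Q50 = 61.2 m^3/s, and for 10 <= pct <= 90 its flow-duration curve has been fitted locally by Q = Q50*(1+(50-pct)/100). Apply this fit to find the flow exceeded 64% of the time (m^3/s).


Q = 61.2 * (1 + (50 - 64)/100) = 52.6320 m^3/s


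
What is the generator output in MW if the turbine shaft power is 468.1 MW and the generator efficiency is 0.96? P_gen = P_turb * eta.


P_gen = 468.1 * 0.96 = 449.3760 MW


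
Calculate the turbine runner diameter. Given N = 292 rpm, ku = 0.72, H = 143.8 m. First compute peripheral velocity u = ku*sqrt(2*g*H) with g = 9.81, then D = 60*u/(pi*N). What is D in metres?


u = 0.72 * sqrt(2*9.81*143.8) = 38.2438 m/s
D = 60 * 38.2438 / (pi * 292) = 2.5014 m


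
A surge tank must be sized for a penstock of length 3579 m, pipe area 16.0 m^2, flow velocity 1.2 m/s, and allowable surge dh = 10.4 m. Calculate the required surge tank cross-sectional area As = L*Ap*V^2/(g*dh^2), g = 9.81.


As = 3579 * 16.0 * 1.2^2 / (9.81 * 10.4^2) = 77.7157 m^2


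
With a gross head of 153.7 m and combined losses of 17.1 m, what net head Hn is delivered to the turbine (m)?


Hn = 153.7 - 17.1 = 136.6000 m


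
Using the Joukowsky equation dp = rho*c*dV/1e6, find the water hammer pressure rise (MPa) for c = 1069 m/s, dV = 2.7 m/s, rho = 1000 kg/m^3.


dp = 1000 * 1069 * 2.7 / 1e6 = 2.8863 MPa


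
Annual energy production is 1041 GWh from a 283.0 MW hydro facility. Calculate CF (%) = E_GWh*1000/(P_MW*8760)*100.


CF = 1041 * 1000 / (283.0 * 8760) * 100 = 41.9914 %


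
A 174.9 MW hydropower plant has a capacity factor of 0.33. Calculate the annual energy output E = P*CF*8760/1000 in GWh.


E = 174.9 * 0.33 * 8760 / 1000 = 505.6009 GWh


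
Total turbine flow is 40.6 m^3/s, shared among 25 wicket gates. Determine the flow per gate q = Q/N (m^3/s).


q = 40.6 / 25 = 1.6240 m^3/s


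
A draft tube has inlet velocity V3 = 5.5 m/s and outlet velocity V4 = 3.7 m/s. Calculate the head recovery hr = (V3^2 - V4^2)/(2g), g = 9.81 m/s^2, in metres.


hr = (5.5^2 - 3.7^2) / (2*9.81) = 0.8440 m


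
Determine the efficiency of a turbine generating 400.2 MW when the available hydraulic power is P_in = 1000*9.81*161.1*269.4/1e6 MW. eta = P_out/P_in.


P_in = 1000 * 9.81 * 161.1 * 269.4 / 1e6 = 425.7573 MW
eta = 400.2 / 425.7573 = 0.9400


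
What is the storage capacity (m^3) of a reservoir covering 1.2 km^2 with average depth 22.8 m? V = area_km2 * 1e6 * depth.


V = 1.2 * 1e6 * 22.8 = 2.7360e+07 m^3


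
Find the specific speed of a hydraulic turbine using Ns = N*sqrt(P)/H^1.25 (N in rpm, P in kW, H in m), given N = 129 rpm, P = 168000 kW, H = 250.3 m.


Ns = 129 * 168000^0.5 / 250.3^1.25 = 53.1090


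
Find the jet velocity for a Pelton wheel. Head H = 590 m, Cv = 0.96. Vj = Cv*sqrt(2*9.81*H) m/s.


Vj = 0.96 * sqrt(2*9.81*590) = 103.2873 m/s


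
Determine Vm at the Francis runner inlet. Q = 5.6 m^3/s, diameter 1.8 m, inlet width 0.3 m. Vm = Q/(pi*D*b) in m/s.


Vm = 5.6 / (pi * 1.8 * 0.3) = 3.3010 m/s


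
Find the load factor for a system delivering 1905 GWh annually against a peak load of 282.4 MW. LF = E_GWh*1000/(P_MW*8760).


LF = 1905 * 1000 / (282.4 * 8760) = 0.7701


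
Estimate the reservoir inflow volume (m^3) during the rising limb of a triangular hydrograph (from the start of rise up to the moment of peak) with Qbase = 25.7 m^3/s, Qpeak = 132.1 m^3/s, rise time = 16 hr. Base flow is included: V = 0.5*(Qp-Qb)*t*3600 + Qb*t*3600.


V = 0.5*(132.1 - 25.7)*16*3600 + 25.7*16*3600 = 4.5446e+06 m^3


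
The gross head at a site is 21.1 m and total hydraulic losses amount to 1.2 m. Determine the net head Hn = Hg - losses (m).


Hn = 21.1 - 1.2 = 19.9000 m


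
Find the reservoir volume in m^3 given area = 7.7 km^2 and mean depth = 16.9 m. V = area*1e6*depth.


V = 7.7 * 1e6 * 16.9 = 1.3013e+08 m^3


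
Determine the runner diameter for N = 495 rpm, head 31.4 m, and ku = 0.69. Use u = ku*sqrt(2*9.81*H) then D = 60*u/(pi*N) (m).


u = 0.69 * sqrt(2*9.81*31.4) = 17.1263 m/s
D = 60 * 17.1263 / (pi * 495) = 0.6608 m


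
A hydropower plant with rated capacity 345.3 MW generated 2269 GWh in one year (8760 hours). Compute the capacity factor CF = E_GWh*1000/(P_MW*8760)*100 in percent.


CF = 2269 * 1000 / (345.3 * 8760) * 100 = 75.0125 %


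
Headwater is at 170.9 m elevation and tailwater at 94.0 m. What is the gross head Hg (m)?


Hg = 170.9 - 94.0 = 76.9000 m


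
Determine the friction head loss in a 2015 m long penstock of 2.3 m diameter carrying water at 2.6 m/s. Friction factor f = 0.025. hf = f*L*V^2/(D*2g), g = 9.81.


hf = 0.025 * 2015 * 2.6^2 / (2.3 * 2 * 9.81) = 7.5463 m


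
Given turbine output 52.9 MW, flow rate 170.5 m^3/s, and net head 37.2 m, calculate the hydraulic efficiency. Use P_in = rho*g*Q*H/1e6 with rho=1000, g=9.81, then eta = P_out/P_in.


P_in = 1000 * 9.81 * 170.5 * 37.2 / 1e6 = 62.2209 MW
eta = 52.9 / 62.2209 = 0.8502


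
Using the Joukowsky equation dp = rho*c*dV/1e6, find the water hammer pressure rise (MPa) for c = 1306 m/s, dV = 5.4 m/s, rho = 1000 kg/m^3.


dp = 1000 * 1306 * 5.4 / 1e6 = 7.0524 MPa


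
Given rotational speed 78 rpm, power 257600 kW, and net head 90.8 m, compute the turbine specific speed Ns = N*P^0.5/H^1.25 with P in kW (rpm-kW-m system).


Ns = 78 * 257600^0.5 / 90.8^1.25 = 141.2408


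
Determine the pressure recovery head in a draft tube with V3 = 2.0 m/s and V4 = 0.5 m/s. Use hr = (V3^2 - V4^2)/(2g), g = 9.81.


hr = (2.0^2 - 0.5^2) / (2*9.81) = 0.1911 m


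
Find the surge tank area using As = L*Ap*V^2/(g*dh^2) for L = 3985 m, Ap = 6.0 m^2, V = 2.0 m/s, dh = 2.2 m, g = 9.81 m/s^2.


As = 3985 * 6.0 * 2.0^2 / (9.81 * 2.2^2) = 2014.3049 m^2


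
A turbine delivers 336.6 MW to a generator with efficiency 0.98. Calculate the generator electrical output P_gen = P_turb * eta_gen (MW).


P_gen = 336.6 * 0.98 = 329.8680 MW


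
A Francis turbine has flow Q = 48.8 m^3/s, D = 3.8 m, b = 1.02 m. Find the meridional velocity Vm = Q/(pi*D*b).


Vm = 48.8 / (pi * 3.8 * 1.02) = 4.0076 m/s


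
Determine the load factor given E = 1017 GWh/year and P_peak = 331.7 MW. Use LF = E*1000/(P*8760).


LF = 1017 * 1000 / (331.7 * 8760) = 0.3500


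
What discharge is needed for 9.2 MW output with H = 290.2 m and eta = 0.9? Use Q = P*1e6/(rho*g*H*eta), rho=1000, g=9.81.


Q = 9.2 * 1e6 / (1000 * 9.81 * 290.2 * 0.9) = 3.5907 m^3/s


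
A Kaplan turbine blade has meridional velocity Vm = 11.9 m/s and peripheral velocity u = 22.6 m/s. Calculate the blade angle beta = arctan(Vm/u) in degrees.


beta = arctan(11.9 / 22.6) = 27.7690 degrees


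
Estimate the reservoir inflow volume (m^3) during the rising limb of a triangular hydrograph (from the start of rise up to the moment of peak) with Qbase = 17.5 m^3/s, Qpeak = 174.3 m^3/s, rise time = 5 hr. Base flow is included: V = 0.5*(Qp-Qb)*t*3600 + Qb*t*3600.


V = 0.5*(174.3 - 17.5)*5*3600 + 17.5*5*3600 = 1.7262e+06 m^3


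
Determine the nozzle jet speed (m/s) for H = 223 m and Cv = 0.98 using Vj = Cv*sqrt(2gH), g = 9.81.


Vj = 0.98 * sqrt(2*9.81*223) = 64.8228 m/s


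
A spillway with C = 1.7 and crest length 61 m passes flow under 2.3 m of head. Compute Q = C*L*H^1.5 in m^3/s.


Q = 1.7 * 61 * 2.3^1.5 = 361.7183 m^3/s


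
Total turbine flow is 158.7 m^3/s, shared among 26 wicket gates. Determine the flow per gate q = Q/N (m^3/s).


q = 158.7 / 26 = 6.1038 m^3/s


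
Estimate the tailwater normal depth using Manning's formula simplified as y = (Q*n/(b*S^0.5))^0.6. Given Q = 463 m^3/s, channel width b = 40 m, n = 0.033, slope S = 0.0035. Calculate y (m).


y = (463 * 0.033 / (40 * 0.0035^0.5))^0.6 = 3.0620 m


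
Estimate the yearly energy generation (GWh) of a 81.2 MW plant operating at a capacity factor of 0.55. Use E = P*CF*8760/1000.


E = 81.2 * 0.55 * 8760 / 1000 = 391.2216 GWh


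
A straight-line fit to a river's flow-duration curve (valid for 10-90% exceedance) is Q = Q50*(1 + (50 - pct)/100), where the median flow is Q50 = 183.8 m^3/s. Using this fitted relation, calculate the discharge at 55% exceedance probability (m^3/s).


Q = 183.8 * (1 + (50 - 55)/100) = 174.6100 m^3/s


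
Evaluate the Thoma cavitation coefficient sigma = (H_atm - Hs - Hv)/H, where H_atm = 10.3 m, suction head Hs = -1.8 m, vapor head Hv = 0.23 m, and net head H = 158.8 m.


sigma = (10.3 - (-1.8) - 0.23) / 158.8 = 0.0747


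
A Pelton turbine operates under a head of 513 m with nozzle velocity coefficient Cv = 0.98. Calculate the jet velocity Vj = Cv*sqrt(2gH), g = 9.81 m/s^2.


Vj = 0.98 * sqrt(2*9.81*513) = 98.3183 m/s


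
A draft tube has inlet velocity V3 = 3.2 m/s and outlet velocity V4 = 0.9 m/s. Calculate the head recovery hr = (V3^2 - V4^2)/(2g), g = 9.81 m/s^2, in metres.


hr = (3.2^2 - 0.9^2) / (2*9.81) = 0.4806 m


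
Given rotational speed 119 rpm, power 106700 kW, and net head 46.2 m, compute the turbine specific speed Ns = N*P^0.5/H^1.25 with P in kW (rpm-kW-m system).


Ns = 119 * 106700^0.5 / 46.2^1.25 = 322.7206


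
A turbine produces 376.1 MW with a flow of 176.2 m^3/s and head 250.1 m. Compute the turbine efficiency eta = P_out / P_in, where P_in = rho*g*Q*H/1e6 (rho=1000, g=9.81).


P_in = 1000 * 9.81 * 176.2 * 250.1 / 1e6 = 432.3034 MW
eta = 376.1 / 432.3034 = 0.8700


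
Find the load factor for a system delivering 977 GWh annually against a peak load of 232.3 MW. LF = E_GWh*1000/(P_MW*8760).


LF = 977 * 1000 / (232.3 * 8760) = 0.4801


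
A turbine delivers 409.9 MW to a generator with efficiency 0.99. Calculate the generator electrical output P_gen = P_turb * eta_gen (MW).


P_gen = 409.9 * 0.99 = 405.8010 MW


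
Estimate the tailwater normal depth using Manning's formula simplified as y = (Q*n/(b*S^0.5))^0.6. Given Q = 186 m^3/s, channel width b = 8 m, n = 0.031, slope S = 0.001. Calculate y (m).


y = (186 * 0.031 / (8 * 0.001^0.5))^0.6 = 6.5264 m


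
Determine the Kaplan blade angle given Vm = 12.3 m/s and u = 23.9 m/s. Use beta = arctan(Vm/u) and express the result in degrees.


beta = arctan(12.3 / 23.9) = 27.2324 degrees


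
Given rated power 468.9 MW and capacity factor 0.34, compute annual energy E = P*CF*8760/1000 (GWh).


E = 468.9 * 0.34 * 8760 / 1000 = 1396.5718 GWh


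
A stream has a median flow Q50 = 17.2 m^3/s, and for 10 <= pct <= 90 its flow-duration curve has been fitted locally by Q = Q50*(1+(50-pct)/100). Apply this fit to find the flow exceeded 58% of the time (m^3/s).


Q = 17.2 * (1 + (50 - 58)/100) = 15.8240 m^3/s


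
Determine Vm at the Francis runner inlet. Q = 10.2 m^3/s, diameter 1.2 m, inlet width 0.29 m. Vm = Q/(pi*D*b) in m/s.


Vm = 10.2 / (pi * 1.2 * 0.29) = 9.3298 m/s
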